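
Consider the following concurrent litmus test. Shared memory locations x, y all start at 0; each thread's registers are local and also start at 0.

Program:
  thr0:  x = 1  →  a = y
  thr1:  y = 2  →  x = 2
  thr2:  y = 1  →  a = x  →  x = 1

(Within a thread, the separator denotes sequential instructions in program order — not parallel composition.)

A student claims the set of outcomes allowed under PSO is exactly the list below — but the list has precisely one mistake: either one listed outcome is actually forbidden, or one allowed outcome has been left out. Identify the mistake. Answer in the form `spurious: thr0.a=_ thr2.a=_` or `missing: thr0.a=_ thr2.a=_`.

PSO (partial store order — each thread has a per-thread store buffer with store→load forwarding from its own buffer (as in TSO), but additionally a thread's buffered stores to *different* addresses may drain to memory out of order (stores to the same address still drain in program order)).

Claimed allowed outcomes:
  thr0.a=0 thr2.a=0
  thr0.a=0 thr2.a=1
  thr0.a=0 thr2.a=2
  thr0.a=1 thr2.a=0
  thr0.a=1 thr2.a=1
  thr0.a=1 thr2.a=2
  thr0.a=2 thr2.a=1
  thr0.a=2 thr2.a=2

missing: thr0.a=2 thr2.a=0

outcome vector order: (thr0.a,thr2.a)
under PSO → 00 01 02 10 11 12 20 21 22
PSO∖claimed = {20}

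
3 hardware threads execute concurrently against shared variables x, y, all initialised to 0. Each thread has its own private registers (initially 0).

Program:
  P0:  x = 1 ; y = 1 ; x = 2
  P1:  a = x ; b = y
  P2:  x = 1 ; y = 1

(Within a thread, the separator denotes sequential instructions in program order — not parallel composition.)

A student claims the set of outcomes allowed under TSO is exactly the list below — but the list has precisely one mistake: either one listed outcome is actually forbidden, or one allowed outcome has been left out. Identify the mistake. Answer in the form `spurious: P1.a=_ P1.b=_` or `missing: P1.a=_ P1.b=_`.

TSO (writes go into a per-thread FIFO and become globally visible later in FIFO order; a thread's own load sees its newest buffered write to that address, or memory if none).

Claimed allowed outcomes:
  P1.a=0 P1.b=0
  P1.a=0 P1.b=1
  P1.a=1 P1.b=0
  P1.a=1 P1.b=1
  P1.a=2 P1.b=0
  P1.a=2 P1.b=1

spurious: P1.a=2 P1.b=0

outcome vector order: (P1.a,P1.b)
under TSO → 00, 01, 10, 11, 21
claimed∖TSO = {20}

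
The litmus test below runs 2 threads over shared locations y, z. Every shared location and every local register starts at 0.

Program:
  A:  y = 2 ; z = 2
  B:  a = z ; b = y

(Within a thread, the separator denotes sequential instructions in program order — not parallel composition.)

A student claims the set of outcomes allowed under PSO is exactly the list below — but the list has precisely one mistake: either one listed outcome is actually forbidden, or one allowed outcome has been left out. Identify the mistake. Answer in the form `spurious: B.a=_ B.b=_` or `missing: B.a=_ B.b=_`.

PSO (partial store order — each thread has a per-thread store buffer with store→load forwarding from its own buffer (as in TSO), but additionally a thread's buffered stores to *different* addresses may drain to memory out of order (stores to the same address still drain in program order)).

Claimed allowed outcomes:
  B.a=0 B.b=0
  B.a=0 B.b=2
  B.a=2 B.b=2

missing: B.a=2 B.b=0

outcome vector order: (B.a,B.b)
PSO (4): <0 0>; <0 2>; <2 0>; <2 2>
PSO∖claimed = {<2 0>}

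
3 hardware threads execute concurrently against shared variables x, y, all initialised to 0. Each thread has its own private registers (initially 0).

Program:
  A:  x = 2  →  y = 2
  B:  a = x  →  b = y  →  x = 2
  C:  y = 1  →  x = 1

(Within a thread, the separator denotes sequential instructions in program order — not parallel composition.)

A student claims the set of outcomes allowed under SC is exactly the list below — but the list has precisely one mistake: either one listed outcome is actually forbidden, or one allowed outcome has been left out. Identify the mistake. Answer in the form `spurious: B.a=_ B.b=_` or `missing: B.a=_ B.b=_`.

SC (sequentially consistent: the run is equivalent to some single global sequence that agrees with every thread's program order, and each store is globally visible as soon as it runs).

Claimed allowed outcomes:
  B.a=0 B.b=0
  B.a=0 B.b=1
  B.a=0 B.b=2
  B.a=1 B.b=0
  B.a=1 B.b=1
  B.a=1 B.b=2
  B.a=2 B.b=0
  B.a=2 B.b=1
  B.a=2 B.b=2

outcome vector order: (B.a,B.b)
under SC → 0/0 0/1 0/2 1/1 1/2 2/0 2/1 2/2
claimed∖SC = {1/0}

spurious: B.a=1 B.b=0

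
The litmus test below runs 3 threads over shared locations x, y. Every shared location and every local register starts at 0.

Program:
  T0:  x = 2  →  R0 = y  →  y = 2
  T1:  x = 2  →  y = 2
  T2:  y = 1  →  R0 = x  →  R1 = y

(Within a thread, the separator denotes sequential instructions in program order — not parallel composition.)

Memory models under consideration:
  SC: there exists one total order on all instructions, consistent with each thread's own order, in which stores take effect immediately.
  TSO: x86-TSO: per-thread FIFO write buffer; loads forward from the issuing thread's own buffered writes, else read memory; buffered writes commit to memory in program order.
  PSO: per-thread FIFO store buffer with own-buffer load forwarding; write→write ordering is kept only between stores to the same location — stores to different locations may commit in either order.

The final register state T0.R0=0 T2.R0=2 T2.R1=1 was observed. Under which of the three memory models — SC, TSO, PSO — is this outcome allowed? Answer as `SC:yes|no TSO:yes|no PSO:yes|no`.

outcome vector order: (T0.R0,T2.R0,T2.R1)
SC: 10 outcomes — {(0,2,1) (0,2,2) (1,0,1) (1,0,2) (1,2,1) (1,2,2) (2,0,1) (2,0,2) (2,2,1) (2,2,2)}
TSO: 12 outcomes — {(0,0,1) (0,0,2) (0,2,1) (0,2,2) (1,0,1) (1,0,2) (1,2,1) (1,2,2) (2,0,1) (2,0,2) (2,2,1) (2,2,2)}
PSO: 12 outcomes — {(0,0,1) (0,0,2) (0,2,1) (0,2,2) (1,0,1) (1,0,2) (1,2,1) (1,2,2) (2,0,1) (2,0,2) (2,2,1) (2,2,2)}
target (0,2,1) ∈ {SC,TSO,PSO}

SC:yes TSO:yes PSO:yes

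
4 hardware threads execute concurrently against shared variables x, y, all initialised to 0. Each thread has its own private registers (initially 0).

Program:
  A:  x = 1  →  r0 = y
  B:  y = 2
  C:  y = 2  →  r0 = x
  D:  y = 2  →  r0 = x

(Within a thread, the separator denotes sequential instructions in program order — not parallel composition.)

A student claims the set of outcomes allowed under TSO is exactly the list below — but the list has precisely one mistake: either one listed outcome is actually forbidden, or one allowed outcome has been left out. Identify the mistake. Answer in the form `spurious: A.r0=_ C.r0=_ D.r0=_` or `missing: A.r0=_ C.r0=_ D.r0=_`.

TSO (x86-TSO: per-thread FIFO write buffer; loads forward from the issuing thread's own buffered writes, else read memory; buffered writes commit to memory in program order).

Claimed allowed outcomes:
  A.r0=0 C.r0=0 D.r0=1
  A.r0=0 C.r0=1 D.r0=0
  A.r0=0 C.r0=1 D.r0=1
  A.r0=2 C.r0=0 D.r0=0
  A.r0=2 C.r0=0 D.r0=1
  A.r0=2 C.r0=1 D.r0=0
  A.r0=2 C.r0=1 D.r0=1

outcome vector order: (A.r0,C.r0,D.r0)
TSO (8): (0,0,0); (0,0,1); (0,1,0); (0,1,1); (2,0,0); (2,0,1); (2,1,0); (2,1,1)
TSO∖claimed = {(0,0,0)}

missing: A.r0=0 C.r0=0 D.r0=0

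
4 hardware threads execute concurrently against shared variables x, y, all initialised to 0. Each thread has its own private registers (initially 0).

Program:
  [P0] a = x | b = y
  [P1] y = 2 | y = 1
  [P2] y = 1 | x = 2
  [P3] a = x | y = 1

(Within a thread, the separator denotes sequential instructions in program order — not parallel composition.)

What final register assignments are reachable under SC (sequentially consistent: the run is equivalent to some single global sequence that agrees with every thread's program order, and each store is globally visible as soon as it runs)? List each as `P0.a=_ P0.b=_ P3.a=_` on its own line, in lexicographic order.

P0.a=0 P0.b=0 P3.a=0
P0.a=0 P0.b=0 P3.a=2
P0.a=0 P0.b=1 P3.a=0
P0.a=0 P0.b=1 P3.a=2
P0.a=0 P0.b=2 P3.a=0
P0.a=0 P0.b=2 P3.a=2
P0.a=2 P0.b=1 P3.a=0
P0.a=2 P0.b=1 P3.a=2
P0.a=2 P0.b=2 P3.a=0
P0.a=2 P0.b=2 P3.a=2

outcome vector order: (P0.a,P0.b,P3.a)
|SC outcomes| = 10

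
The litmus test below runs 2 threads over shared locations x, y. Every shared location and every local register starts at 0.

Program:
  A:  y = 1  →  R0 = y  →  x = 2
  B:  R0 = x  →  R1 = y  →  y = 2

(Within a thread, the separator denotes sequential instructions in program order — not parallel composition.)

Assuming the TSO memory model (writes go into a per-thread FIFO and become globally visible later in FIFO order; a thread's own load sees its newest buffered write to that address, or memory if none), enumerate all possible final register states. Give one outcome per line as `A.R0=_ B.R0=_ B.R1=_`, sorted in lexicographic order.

A.R0=1 B.R0=0 B.R1=0
A.R0=1 B.R0=0 B.R1=1
A.R0=1 B.R0=2 B.R1=1
A.R0=2 B.R0=0 B.R1=0
A.R0=2 B.R0=0 B.R1=1

outcome vector order: (A.R0,B.R0,B.R1)
|TSO outcomes| = 5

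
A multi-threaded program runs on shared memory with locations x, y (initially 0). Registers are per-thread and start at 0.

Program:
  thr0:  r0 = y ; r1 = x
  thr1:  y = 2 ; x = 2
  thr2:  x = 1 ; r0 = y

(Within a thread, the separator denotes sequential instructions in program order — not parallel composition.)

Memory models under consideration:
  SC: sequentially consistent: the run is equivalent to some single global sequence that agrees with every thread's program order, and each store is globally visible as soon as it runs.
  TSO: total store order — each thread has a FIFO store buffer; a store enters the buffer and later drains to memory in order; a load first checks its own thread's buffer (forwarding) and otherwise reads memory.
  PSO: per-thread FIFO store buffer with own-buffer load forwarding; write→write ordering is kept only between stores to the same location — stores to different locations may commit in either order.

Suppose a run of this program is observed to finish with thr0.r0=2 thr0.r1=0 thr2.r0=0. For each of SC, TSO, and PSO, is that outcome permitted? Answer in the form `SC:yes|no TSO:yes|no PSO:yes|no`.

SC:no TSO:yes PSO:yes

outcome vector order: (thr0.r0,thr0.r1,thr2.r0)
SC: 11 outcomes — {000 002 010 012 020 022 202 210 212 220 222}
TSO: 12 outcomes — {000 002 010 012 020 022 200 202 210 212 220 222}
PSO: 12 outcomes — {000 002 010 012 020 022 200 202 210 212 220 222}
target 200 ∈ {TSO,PSO}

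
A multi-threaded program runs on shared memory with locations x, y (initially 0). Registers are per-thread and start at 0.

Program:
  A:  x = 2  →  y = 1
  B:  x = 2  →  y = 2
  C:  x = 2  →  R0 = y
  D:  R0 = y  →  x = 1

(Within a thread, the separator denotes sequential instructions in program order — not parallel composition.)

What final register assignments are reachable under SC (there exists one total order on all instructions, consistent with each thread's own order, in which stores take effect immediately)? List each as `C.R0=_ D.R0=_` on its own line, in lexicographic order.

C.R0=0 D.R0=0
C.R0=0 D.R0=1
C.R0=0 D.R0=2
C.R0=1 D.R0=0
C.R0=1 D.R0=1
C.R0=1 D.R0=2
C.R0=2 D.R0=0
C.R0=2 D.R0=1
C.R0=2 D.R0=2

outcome vector order: (C.R0,D.R0)
|SC outcomes| = 9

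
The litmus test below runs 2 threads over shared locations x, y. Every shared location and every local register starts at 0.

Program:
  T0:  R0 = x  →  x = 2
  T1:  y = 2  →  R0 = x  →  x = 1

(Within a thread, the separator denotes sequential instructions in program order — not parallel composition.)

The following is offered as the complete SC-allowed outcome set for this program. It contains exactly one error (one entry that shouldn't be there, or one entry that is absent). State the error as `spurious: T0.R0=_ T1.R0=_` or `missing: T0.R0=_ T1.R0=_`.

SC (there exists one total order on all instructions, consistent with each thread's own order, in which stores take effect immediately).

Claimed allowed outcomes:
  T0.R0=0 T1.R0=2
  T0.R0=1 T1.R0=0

outcome vector order: (T0.R0,T1.R0)
under SC → (0,0) (0,2) (1,0)
SC∖claimed = {(0,0)}

missing: T0.R0=0 T1.R0=0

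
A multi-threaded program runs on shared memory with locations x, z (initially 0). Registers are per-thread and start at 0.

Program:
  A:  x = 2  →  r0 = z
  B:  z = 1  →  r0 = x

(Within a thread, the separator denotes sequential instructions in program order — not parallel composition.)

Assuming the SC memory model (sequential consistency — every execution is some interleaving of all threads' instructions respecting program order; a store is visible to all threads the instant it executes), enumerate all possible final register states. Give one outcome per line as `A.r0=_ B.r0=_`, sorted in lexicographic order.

A.r0=0 B.r0=2
A.r0=1 B.r0=0
A.r0=1 B.r0=2

outcome vector order: (A.r0,B.r0)
|SC outcomes| = 3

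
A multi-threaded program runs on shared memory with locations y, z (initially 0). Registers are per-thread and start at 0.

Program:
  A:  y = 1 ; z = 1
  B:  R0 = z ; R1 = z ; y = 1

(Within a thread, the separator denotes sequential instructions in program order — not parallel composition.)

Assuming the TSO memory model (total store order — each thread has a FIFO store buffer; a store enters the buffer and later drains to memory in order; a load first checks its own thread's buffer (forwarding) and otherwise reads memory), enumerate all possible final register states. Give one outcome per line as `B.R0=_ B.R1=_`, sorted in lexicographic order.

outcome vector order: (B.R0,B.R1)
|TSO outcomes| = 3

B.R0=0 B.R1=0
B.R0=0 B.R1=1
B.R0=1 B.R1=1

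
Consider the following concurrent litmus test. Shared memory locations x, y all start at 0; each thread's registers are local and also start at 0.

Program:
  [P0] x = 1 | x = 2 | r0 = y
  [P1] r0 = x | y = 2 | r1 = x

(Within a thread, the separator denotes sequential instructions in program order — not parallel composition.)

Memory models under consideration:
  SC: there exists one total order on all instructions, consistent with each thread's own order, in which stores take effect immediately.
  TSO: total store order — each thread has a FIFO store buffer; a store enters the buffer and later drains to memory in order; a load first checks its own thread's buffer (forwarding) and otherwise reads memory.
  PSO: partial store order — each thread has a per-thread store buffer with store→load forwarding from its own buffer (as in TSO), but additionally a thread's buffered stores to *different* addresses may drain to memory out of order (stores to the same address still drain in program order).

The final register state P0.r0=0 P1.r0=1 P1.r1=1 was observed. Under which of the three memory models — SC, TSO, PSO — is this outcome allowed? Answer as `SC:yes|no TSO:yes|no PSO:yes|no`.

SC:no TSO:yes PSO:yes

outcome vector order: (P0.r0,P1.r0,P1.r1)
under SC → (0,0,2), (0,1,2), (0,2,2), (2,0,0), (2,0,1), (2,0,2), (2,1,1), (2,1,2), (2,2,2)
under TSO → (0,0,0), (0,0,1), (0,0,2), (0,1,1), (0,1,2), (0,2,2), (2,0,0), (2,0,1), (2,0,2), (2,1,1), (2,1,2), (2,2,2)
under PSO → (0,0,0), (0,0,1), (0,0,2), (0,1,1), (0,1,2), (0,2,2), (2,0,0), (2,0,1), (2,0,2), (2,1,1), (2,1,2), (2,2,2)
target (0,1,1) ∈ {TSO,PSO}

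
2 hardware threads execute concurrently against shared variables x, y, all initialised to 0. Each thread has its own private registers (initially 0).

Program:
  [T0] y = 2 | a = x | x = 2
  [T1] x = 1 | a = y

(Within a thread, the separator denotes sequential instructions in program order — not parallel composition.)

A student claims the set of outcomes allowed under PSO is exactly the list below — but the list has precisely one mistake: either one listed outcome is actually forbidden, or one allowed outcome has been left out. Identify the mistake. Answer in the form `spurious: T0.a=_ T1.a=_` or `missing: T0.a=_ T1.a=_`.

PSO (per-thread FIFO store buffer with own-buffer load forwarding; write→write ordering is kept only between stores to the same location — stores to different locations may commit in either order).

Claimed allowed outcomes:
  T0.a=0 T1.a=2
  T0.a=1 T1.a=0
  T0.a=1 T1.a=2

outcome vector order: (T0.a,T1.a)
PSO: 4 outcomes — {(0,0), (0,2), (1,0), (1,2)}
PSO∖claimed = {(0,0)}

missing: T0.a=0 T1.a=0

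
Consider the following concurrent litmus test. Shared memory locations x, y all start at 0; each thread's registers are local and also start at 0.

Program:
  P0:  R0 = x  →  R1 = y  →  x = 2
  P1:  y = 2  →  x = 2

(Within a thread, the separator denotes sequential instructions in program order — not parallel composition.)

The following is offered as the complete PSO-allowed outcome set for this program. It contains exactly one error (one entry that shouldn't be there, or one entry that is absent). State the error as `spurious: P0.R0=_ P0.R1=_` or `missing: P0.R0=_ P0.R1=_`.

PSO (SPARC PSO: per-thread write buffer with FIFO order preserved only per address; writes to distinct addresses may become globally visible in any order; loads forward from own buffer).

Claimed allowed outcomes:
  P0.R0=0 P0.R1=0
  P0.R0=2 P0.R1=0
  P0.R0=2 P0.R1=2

outcome vector order: (P0.R0,P0.R1)
PSO (4): 00; 02; 20; 22
PSO∖claimed = {02}

missing: P0.R0=0 P0.R1=2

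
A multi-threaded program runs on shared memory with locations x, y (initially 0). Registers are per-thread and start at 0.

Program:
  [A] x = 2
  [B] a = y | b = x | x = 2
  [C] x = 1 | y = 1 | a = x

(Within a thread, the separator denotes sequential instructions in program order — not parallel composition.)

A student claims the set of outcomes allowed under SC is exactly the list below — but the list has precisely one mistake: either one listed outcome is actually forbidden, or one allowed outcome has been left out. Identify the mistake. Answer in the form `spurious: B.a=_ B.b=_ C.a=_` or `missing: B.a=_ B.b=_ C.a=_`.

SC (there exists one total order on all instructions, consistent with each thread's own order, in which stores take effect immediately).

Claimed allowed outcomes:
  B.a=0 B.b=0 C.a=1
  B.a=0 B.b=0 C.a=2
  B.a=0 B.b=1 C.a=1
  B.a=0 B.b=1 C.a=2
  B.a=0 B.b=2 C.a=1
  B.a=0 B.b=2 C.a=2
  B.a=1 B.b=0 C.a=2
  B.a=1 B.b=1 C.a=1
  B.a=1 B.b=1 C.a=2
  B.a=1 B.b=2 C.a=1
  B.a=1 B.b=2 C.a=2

spurious: B.a=1 B.b=0 C.a=2

outcome vector order: (B.a,B.b,C.a)
under SC → 0/0/1, 0/0/2, 0/1/1, 0/1/2, 0/2/1, 0/2/2, 1/1/1, 1/1/2, 1/2/1, 1/2/2
claimed∖SC = {1/0/2}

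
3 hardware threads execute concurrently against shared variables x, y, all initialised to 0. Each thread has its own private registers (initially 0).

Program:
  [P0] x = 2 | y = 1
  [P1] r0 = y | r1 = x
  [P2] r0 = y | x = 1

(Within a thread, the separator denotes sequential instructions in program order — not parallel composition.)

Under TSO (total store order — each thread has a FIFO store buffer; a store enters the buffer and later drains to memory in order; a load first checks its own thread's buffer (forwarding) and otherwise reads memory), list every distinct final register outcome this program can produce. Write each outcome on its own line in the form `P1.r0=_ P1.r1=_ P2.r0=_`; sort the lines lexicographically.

outcome vector order: (P1.r0,P1.r1,P2.r0)
|TSO outcomes| = 10

P1.r0=0 P1.r1=0 P2.r0=0
P1.r0=0 P1.r1=0 P2.r0=1
P1.r0=0 P1.r1=1 P2.r0=0
P1.r0=0 P1.r1=1 P2.r0=1
P1.r0=0 P1.r1=2 P2.r0=0
P1.r0=0 P1.r1=2 P2.r0=1
P1.r0=1 P1.r1=1 P2.r0=0
P1.r0=1 P1.r1=1 P2.r0=1
P1.r0=1 P1.r1=2 P2.r0=0
P1.r0=1 P1.r1=2 P2.r0=1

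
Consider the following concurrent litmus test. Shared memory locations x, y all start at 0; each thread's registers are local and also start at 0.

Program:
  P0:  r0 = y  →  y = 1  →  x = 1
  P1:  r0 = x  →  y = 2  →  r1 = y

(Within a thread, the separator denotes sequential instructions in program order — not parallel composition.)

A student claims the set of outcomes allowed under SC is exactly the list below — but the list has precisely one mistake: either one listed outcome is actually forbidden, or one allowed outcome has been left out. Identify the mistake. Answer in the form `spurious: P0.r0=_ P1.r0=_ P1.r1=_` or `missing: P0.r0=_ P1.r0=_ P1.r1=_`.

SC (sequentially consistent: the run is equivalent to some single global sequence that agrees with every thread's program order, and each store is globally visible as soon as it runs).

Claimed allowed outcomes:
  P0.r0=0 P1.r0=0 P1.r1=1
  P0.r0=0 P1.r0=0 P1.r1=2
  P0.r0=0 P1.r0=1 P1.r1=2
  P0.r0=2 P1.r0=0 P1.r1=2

missing: P0.r0=2 P1.r0=0 P1.r1=1

outcome vector order: (P0.r0,P1.r0,P1.r1)
under SC → <0 0 1>; <0 0 2>; <0 1 2>; <2 0 1>; <2 0 2>
SC∖claimed = {<2 0 1>}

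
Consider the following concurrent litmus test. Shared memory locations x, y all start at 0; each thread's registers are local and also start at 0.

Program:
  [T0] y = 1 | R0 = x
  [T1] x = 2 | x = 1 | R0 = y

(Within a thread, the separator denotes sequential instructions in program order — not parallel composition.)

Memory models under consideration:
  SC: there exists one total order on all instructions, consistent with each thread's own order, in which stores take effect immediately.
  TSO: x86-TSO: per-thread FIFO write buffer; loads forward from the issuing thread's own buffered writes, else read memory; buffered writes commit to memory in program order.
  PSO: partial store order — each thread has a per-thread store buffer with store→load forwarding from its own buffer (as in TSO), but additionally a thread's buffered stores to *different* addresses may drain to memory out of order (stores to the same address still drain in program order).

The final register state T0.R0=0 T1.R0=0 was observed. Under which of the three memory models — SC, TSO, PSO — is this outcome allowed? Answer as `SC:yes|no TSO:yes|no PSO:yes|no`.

SC:no TSO:yes PSO:yes

outcome vector order: (T0.R0,T1.R0)
SC: 4 outcomes — {0/1; 1/0; 1/1; 2/1}
TSO: 6 outcomes — {0/0; 0/1; 1/0; 1/1; 2/0; 2/1}
PSO: 6 outcomes — {0/0; 0/1; 1/0; 1/1; 2/0; 2/1}
target 0/0 ∈ {TSO,PSO}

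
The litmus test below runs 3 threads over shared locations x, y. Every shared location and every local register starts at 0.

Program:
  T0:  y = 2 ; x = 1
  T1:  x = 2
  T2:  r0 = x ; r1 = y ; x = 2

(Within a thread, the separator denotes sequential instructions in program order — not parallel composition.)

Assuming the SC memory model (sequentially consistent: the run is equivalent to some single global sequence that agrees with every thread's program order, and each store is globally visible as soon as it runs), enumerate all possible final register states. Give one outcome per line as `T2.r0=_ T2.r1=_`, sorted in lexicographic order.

outcome vector order: (T2.r0,T2.r1)
|SC outcomes| = 5

T2.r0=0 T2.r1=0
T2.r0=0 T2.r1=2
T2.r0=1 T2.r1=2
T2.r0=2 T2.r1=0
T2.r0=2 T2.r1=2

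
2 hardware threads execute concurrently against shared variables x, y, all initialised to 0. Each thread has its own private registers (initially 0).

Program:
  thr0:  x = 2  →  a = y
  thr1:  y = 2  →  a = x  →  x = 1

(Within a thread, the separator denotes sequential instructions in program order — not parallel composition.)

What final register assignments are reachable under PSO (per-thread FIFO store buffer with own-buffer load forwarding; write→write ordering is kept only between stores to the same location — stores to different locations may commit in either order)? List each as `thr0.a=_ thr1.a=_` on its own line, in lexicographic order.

outcome vector order: (thr0.a,thr1.a)
|PSO outcomes| = 4

thr0.a=0 thr1.a=0
thr0.a=0 thr1.a=2
thr0.a=2 thr1.a=0
thr0.a=2 thr1.a=2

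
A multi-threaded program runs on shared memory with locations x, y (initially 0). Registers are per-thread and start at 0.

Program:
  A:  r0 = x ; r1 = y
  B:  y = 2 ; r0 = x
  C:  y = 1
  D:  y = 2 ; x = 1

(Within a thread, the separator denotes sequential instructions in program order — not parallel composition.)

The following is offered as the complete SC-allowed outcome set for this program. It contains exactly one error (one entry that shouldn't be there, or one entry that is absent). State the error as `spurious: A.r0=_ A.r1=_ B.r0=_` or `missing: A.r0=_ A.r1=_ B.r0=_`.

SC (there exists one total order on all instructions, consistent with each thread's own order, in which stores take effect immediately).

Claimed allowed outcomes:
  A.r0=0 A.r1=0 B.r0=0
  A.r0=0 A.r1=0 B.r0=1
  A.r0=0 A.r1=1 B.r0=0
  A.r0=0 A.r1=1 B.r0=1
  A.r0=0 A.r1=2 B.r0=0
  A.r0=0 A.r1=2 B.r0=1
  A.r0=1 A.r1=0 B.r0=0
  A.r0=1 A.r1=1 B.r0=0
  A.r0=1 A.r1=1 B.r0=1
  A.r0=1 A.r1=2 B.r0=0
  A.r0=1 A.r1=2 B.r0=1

spurious: A.r0=1 A.r1=0 B.r0=0

outcome vector order: (A.r0,A.r1,B.r0)
SC (10): (0,0,0) (0,0,1) (0,1,0) (0,1,1) (0,2,0) (0,2,1) (1,1,0) (1,1,1) (1,2,0) (1,2,1)
claimed∖SC = {(1,0,0)}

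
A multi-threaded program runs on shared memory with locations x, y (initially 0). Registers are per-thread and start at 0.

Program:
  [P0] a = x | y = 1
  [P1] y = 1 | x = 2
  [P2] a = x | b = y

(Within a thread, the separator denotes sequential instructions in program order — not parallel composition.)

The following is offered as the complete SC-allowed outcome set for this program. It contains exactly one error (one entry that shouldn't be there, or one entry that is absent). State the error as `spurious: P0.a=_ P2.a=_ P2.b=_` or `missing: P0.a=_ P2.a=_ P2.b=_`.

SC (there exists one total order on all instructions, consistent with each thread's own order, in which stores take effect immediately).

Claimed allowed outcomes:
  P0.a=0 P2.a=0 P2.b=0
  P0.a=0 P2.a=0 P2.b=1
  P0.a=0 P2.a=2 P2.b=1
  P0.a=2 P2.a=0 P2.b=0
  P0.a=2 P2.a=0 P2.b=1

outcome vector order: (P0.a,P2.a,P2.b)
SC: 6 outcomes — {<0 0 0> <0 0 1> <0 2 1> <2 0 0> <2 0 1> <2 2 1>}
SC∖claimed = {<2 2 1>}

missing: P0.a=2 P2.a=2 P2.b=1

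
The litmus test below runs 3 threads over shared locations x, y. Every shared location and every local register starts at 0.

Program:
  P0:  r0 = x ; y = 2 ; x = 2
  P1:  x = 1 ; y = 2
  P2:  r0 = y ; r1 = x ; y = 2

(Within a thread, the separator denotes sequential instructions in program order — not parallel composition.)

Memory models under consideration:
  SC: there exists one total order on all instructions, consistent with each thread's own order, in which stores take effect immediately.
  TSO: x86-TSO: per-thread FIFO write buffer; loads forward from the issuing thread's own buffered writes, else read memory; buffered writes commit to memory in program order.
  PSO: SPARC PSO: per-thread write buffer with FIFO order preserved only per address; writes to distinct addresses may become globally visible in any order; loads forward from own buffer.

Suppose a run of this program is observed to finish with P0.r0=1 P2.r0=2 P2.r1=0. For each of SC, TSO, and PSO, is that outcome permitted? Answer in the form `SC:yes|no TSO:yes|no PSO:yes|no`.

SC:no TSO:no PSO:yes

outcome vector order: (P0.r0,P2.r0,P2.r1)
SC (11): (0,0,0), (0,0,1), (0,0,2), (0,2,0), (0,2,1), (0,2,2), (1,0,0), (1,0,1), (1,0,2), (1,2,1), (1,2,2)
TSO (11): (0,0,0), (0,0,1), (0,0,2), (0,2,0), (0,2,1), (0,2,2), (1,0,0), (1,0,1), (1,0,2), (1,2,1), (1,2,2)
PSO (12): (0,0,0), (0,0,1), (0,0,2), (0,2,0), (0,2,1), (0,2,2), (1,0,0), (1,0,1), (1,0,2), (1,2,0), (1,2,1), (1,2,2)
target (1,2,0) ∈ {PSO}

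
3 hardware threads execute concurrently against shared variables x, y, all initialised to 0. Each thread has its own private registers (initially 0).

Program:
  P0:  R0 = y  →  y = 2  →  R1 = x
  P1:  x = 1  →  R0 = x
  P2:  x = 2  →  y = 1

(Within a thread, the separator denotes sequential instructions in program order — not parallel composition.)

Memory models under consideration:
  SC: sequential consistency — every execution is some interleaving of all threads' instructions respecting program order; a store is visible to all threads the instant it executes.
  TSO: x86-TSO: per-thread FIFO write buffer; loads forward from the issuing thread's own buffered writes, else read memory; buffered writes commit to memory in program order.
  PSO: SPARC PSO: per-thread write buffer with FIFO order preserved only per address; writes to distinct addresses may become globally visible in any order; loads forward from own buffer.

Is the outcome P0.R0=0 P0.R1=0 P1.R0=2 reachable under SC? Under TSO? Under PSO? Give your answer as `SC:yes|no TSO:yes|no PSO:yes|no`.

SC:yes TSO:yes PSO:yes

outcome vector order: (P0.R0,P0.R1,P1.R0)
SC (9): <0 0 1>; <0 0 2>; <0 1 1>; <0 1 2>; <0 2 1>; <0 2 2>; <1 1 1>; <1 2 1>; <1 2 2>
TSO (9): <0 0 1>; <0 0 2>; <0 1 1>; <0 1 2>; <0 2 1>; <0 2 2>; <1 1 1>; <1 2 1>; <1 2 2>
PSO (12): <0 0 1>; <0 0 2>; <0 1 1>; <0 1 2>; <0 2 1>; <0 2 2>; <1 0 1>; <1 0 2>; <1 1 1>; <1 1 2>; <1 2 1>; <1 2 2>
target <0 0 2> ∈ {SC,TSO,PSO}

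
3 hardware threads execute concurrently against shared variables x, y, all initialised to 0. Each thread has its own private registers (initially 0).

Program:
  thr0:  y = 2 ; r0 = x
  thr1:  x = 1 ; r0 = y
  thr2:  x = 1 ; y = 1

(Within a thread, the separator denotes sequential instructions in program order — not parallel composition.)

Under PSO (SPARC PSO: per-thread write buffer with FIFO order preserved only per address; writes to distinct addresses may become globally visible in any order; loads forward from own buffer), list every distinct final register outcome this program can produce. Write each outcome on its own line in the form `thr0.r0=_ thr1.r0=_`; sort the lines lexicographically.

thr0.r0=0 thr1.r0=0
thr0.r0=0 thr1.r0=1
thr0.r0=0 thr1.r0=2
thr0.r0=1 thr1.r0=0
thr0.r0=1 thr1.r0=1
thr0.r0=1 thr1.r0=2

outcome vector order: (thr0.r0,thr1.r0)
|PSO outcomes| = 6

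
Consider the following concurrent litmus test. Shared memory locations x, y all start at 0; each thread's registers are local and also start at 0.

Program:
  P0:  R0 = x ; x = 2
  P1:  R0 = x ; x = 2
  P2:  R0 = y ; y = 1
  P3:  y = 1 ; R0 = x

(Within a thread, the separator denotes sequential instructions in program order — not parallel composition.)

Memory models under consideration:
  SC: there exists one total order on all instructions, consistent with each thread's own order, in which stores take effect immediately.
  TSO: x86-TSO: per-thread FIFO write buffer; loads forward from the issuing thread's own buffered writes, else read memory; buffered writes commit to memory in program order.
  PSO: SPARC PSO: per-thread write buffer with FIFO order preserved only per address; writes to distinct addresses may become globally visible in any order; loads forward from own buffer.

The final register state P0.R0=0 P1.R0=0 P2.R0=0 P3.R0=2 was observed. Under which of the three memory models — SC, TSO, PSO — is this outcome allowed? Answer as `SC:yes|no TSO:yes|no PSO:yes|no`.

outcome vector order: (P0.R0,P1.R0,P2.R0,P3.R0)
SC (12): <0 0 0 0> <0 0 0 2> <0 0 1 0> <0 0 1 2> <0 2 0 0> <0 2 0 2> <0 2 1 0> <0 2 1 2> <2 0 0 0> <2 0 0 2> <2 0 1 0> <2 0 1 2>
TSO (12): <0 0 0 0> <0 0 0 2> <0 0 1 0> <0 0 1 2> <0 2 0 0> <0 2 0 2> <0 2 1 0> <0 2 1 2> <2 0 0 0> <2 0 0 2> <2 0 1 0> <2 0 1 2>
PSO (12): <0 0 0 0> <0 0 0 2> <0 0 1 0> <0 0 1 2> <0 2 0 0> <0 2 0 2> <0 2 1 0> <0 2 1 2> <2 0 0 0> <2 0 0 2> <2 0 1 0> <2 0 1 2>
target <0 0 0 2> ∈ {SC,TSO,PSO}

SC:yes TSO:yes PSO:yes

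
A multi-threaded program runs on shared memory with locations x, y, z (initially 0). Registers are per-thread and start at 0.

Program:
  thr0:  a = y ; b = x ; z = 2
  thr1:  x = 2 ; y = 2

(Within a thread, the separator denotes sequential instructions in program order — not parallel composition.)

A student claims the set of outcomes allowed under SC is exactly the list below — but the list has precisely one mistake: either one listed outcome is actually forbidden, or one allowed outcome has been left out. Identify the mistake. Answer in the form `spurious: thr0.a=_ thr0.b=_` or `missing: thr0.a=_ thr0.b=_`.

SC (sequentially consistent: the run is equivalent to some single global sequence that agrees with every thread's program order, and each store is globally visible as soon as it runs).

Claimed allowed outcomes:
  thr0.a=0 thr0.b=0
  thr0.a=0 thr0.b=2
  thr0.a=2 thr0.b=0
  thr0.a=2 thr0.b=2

spurious: thr0.a=2 thr0.b=0

outcome vector order: (thr0.a,thr0.b)
SC (3): 00, 02, 22
claimed∖SC = {20}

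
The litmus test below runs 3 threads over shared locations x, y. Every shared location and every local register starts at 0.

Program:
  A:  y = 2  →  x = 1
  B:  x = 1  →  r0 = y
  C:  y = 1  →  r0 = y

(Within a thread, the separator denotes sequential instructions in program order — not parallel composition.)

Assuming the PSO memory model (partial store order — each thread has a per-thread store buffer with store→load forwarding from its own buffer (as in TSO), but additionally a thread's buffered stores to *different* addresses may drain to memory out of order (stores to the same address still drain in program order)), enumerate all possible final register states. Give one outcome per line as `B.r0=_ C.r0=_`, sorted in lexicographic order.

outcome vector order: (B.r0,C.r0)
|PSO outcomes| = 6

B.r0=0 C.r0=1
B.r0=0 C.r0=2
B.r0=1 C.r0=1
B.r0=1 C.r0=2
B.r0=2 C.r0=1
B.r0=2 C.r0=2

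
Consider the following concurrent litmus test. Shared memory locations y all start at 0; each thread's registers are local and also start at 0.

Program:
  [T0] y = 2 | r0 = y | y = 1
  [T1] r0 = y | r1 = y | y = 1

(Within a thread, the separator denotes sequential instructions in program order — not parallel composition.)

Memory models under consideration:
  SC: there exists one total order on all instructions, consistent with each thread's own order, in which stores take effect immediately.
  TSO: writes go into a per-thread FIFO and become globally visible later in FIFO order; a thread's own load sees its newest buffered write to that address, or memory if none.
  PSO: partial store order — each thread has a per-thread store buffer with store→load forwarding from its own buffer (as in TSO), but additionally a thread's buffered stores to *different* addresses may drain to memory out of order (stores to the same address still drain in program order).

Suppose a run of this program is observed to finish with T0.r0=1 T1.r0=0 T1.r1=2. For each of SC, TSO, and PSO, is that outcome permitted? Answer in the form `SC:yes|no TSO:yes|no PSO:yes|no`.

outcome vector order: (T0.r0,T1.r0,T1.r1)
[SC] allowed = {(1,0,0); (1,0,2); (1,2,2); (2,0,0); (2,0,1); (2,0,2); (2,1,1); (2,2,1); (2,2,2)}
[TSO] allowed = {(1,0,0); (1,0,2); (1,2,2); (2,0,0); (2,0,1); (2,0,2); (2,1,1); (2,2,1); (2,2,2)}
[PSO] allowed = {(1,0,0); (1,0,2); (1,2,2); (2,0,0); (2,0,1); (2,0,2); (2,1,1); (2,2,1); (2,2,2)}
target (1,0,2) ∈ {SC,TSO,PSO}

SC:yes TSO:yes PSO:yes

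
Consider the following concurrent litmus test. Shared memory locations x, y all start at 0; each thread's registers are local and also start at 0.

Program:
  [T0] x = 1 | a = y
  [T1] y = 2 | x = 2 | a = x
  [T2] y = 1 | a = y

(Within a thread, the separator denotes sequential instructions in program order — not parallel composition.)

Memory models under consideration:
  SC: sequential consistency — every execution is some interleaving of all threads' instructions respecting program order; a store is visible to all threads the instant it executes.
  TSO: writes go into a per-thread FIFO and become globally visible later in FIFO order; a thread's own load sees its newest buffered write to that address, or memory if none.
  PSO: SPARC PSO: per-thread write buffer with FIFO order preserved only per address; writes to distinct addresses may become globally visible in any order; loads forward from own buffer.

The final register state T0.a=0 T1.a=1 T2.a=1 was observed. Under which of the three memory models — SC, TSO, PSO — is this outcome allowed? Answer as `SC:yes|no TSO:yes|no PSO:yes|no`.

outcome vector order: (T0.a,T1.a,T2.a)
SC (9): 0/2/1, 0/2/2, 1/1/1, 1/2/1, 1/2/2, 2/1/1, 2/1/2, 2/2/1, 2/2/2
TSO (12): 0/1/1, 0/1/2, 0/2/1, 0/2/2, 1/1/1, 1/1/2, 1/2/1, 1/2/2, 2/1/1, 2/1/2, 2/2/1, 2/2/2
PSO (12): 0/1/1, 0/1/2, 0/2/1, 0/2/2, 1/1/1, 1/1/2, 1/2/1, 1/2/2, 2/1/1, 2/1/2, 2/2/1, 2/2/2
target 0/1/1 ∈ {TSO,PSO}

SC:no TSO:yes PSO:yes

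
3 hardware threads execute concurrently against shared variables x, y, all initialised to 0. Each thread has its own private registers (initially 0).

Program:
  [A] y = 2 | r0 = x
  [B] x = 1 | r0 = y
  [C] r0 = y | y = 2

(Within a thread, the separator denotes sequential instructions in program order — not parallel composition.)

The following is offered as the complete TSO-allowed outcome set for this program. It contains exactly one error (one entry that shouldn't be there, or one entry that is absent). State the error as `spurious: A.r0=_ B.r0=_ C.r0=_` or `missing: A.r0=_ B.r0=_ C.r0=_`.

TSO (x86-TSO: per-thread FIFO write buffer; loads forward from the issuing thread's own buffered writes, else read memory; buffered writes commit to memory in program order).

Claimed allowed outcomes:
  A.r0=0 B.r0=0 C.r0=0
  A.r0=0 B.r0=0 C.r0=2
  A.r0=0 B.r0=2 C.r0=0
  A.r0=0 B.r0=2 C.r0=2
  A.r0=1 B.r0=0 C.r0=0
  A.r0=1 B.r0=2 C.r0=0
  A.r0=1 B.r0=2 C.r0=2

outcome vector order: (A.r0,B.r0,C.r0)
TSO: 8 outcomes — {000 002 020 022 100 102 120 122}
TSO∖claimed = {102}

missing: A.r0=1 B.r0=0 C.r0=2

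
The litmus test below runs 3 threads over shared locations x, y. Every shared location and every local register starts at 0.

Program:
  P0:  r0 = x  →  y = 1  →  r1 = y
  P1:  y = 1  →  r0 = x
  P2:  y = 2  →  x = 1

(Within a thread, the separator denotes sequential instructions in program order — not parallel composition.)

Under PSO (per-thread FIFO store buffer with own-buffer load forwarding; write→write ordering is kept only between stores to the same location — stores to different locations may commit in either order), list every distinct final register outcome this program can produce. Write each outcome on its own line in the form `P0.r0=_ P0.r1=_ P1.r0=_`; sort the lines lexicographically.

P0.r0=0 P0.r1=1 P1.r0=0
P0.r0=0 P0.r1=1 P1.r0=1
P0.r0=0 P0.r1=2 P1.r0=0
P0.r0=0 P0.r1=2 P1.r0=1
P0.r0=1 P0.r1=1 P1.r0=0
P0.r0=1 P0.r1=1 P1.r0=1
P0.r0=1 P0.r1=2 P1.r0=0
P0.r0=1 P0.r1=2 P1.r0=1

outcome vector order: (P0.r0,P0.r1,P1.r0)
|PSO outcomes| = 8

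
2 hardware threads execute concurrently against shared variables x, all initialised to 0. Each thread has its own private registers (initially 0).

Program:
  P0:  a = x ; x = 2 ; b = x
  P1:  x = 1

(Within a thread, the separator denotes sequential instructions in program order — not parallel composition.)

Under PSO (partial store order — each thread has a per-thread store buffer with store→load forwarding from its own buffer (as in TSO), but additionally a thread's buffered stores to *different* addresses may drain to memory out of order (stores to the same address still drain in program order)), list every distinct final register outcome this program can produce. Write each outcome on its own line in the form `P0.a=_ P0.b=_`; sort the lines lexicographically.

outcome vector order: (P0.a,P0.b)
|PSO outcomes| = 3

P0.a=0 P0.b=1
P0.a=0 P0.b=2
P0.a=1 P0.b=2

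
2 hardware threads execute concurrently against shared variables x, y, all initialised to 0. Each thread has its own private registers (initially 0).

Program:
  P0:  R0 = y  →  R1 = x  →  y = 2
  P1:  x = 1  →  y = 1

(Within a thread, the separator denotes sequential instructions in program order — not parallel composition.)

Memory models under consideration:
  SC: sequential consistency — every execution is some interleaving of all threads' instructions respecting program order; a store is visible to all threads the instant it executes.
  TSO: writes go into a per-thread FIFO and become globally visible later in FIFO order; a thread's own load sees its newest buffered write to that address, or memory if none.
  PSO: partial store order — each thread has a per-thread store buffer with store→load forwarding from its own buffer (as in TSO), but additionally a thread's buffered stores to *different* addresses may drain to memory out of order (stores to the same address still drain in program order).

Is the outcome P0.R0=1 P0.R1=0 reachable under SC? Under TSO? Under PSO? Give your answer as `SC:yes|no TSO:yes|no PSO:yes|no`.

SC:no TSO:no PSO:yes

outcome vector order: (P0.R0,P0.R1)
SC: 3 outcomes — {(0,0), (0,1), (1,1)}
TSO: 3 outcomes — {(0,0), (0,1), (1,1)}
PSO: 4 outcomes — {(0,0), (0,1), (1,0), (1,1)}
target (1,0) ∈ {PSO}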